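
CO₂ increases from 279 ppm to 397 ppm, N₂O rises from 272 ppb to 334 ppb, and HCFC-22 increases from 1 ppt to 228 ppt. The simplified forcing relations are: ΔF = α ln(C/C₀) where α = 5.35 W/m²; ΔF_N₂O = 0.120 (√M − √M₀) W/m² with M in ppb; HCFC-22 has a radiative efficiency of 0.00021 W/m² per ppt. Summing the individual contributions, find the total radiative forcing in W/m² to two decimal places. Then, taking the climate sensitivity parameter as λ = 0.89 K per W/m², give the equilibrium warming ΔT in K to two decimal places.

ΔF = 2.15 W/m²; ΔT = 1.91 K

CO₂: 5.35 × ln(397/279) = 5.35 × ln(1.42294) = 5.35 × 0.35273 = 1.8871 W/m².
N₂O: 0.120 × (√334 − √272) = 0.120 × (18.2757 − 16.4924) = 0.120 × 1.7833 = 0.2140 W/m².
HCFC-22: ΔF = 0.00021 × (228 − 1) = 0.00021 × 227 = 0.0477 W/m².
Total ΔF = 1.8871 + 0.2140 + 0.0477 = 2.1488 W/m².
ΔT = λ ΔF = 0.89 × 2.15 = 1.9135 K.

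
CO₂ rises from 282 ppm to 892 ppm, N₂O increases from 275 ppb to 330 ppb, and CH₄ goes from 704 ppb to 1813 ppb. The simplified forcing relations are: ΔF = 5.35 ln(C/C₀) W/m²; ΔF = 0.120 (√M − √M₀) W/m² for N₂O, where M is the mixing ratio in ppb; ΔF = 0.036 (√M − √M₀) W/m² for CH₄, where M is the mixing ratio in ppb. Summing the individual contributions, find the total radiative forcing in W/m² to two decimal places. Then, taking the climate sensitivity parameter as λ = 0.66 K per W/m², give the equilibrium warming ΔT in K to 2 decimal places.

CO₂: 5.35 × ln(892/282) = 5.35 × ln(3.16312) = 5.35 × 1.15156 = 6.1608 W/m².
N₂O: 0.120 × (√330 − √275) = 0.120 × (18.1659 − 16.5831) = 0.120 × 1.5828 = 0.1899 W/m².
CH₄: 0.036 × (√1813 − √704) = 0.036 × (42.5793 − 26.5330) = 0.036 × 16.0463 = 0.5777 W/m².
Total ΔF = 6.1608 + 0.1899 + 0.5777 = 6.9284 W/m².
ΔT = λ ΔF = 0.66 × 6.93 = 4.5738 K.

ΔF = 6.93 W/m²; ΔT = 4.57 K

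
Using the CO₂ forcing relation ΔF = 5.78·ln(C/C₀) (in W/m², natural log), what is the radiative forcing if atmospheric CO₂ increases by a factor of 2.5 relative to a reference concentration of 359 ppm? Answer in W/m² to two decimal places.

Because the forcing depends only on the ratio C/C₀, the initial concentration does not enter.
ΔF = 5.78 × ln(2.5) = 5.78 × 0.91629 = 5.2962 W/m².

ΔF = 5.30 W/m²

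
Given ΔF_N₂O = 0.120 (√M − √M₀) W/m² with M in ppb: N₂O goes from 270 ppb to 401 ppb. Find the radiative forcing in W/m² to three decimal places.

N₂O: 0.120 × (√401 − √270) = 0.120 × (20.0250 − 16.4317) = 0.120 × 3.5933 = 0.4312 W/m².

ΔF = 0.431 W/m²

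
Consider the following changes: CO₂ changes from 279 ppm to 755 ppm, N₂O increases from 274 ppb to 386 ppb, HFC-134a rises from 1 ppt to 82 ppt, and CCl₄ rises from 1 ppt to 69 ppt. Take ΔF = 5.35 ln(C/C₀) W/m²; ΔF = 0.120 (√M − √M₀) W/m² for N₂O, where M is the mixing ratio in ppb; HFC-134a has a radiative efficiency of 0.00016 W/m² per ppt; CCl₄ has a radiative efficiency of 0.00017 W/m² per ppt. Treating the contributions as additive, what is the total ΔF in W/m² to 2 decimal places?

ΔF = 5.72 W/m²

CO₂: 5.35 × ln(755/279) = 5.35 × ln(2.70609) = 5.35 × 0.99550 = 5.3259 W/m².
N₂O: 0.120 × (√386 − √274) = 0.120 × (19.6469 − 16.5529) = 0.120 × 3.0940 = 0.3713 W/m².
HFC-134a: ΔF = 0.00016 × (82 − 1) = 0.00016 × 81 = 0.0130 W/m².
CCl₄: ΔF = 0.00017 × (69 − 1) = 0.00017 × 68 = 0.0116 W/m².
Total ΔF = 5.3259 + 0.3713 + 0.0130 + 0.0116 = 5.7218 W/m².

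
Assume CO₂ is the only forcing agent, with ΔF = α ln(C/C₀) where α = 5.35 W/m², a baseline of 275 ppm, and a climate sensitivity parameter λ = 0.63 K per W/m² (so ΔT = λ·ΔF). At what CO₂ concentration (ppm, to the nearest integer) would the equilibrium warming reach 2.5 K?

C ≈ 577 ppm

Required forcing: ΔF = ΔT/λ = 2.5/0.63 = 3.9683 W/m².
Then ln(C/275) = ΔF/5.35 = 3.9683/5.35 = 0.74174.
So C = 275 × e^0.74174 = 275 × 2.09959 = 577.39 ppm.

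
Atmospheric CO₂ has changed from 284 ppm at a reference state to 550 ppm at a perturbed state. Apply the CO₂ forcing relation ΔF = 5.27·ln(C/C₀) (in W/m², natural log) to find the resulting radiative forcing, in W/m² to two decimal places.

ΔF = 3.48 W/m²

CO₂: 5.27 × ln(550/284) = 5.27 × ln(1.93662) = 5.27 × 0.66094 = 3.4832 W/m².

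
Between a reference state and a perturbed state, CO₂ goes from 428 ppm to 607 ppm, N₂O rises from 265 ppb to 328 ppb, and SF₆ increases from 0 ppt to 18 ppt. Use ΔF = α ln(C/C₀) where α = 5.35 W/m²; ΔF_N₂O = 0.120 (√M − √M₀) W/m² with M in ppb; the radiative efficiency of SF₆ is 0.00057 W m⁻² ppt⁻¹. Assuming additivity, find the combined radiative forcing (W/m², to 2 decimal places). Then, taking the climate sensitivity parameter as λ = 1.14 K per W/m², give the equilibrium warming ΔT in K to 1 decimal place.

CO₂: 5.35 × ln(607/428) = 5.35 × ln(1.41822) = 5.35 × 0.34940 = 1.8693 W/m².
N₂O: 0.120 × (√328 − √265) = 0.120 × (18.1108 − 16.2788) = 0.120 × 1.8320 = 0.2198 W/m².
SF₆: ΔF = 0.00057 × (18 − 0) = 0.00057 × 18 = 0.0103 W/m².
Total ΔF = 1.8693 + 0.2198 + 0.0103 = 2.0994 W/m².
ΔT = λ ΔF = 1.14 × 2.10 = 2.3940 K.

ΔF = 2.10 W/m²; ΔT = 2.4 K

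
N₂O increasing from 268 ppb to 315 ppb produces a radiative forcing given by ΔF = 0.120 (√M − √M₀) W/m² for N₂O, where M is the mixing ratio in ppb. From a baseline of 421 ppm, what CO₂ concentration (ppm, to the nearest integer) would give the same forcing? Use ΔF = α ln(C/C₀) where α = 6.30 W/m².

C ≈ 432 ppm

N₂O forcing: 0.120 × (√315 − √268) = 0.120 × (17.7482 − 16.3707) = 0.120 × 1.3775 = 0.16530 W/m².
Set 6.30 ln(C/421) = 0.16530: ln(C/421) = 0.16530/6.30 = 0.02624, so C = 421 × e^0.02624 = 421 × 1.02659 = 432.19 ppm.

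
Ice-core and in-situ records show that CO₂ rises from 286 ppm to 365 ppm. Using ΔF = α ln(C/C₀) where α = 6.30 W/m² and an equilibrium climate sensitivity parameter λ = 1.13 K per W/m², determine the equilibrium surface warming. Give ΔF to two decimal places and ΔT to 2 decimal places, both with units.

ΔF = 1.54 W/m²; ΔT = 1.74 K

CO₂: 6.30 × ln(365/286) = 6.30 × ln(1.27622) = 6.30 × 0.24390 = 1.5366 W/m².
ΔT = λ ΔF = 1.13 × 1.54 = 1.7402 K.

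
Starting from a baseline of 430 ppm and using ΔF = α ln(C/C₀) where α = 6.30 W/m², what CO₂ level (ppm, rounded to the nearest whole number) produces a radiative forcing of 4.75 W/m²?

Set 6.30 ln(C/430) = 4.75, so ln(C/430) = 4.75/6.30 = 0.75397.
Then C/430 = e^0.75397 = 2.12542, giving C = 430 × 2.12542 = 913.93 ppm.

C ≈ 914 ppm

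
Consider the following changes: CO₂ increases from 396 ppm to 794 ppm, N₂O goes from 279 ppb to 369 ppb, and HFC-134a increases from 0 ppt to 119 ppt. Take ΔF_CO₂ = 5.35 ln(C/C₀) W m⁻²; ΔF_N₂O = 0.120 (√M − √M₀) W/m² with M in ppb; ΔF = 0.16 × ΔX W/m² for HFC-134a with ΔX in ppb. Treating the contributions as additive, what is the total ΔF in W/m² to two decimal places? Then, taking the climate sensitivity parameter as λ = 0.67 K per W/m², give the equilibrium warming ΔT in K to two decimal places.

CO₂: 5.35 × ln(794/396) = 5.35 × ln(2.00505) = 5.35 × 0.69567 = 3.7218 W/m².
N₂O: 0.120 × (√369 − √279) = 0.120 × (19.2094 − 16.7033) = 0.120 × 2.5061 = 0.3007 W/m².
HFC-134a: Δ = 119 − 0 = 119 ppt = 0.119 ppb; ΔF = 0.16 × 0.119 = 0.0190 W/m².
Total ΔF = 3.7218 + 0.3007 + 0.0190 = 4.0415 W/m².
ΔT = λ ΔF = 0.67 × 4.04 = 2.7068 K.

ΔF = 4.04 W/m²; ΔT = 2.71 K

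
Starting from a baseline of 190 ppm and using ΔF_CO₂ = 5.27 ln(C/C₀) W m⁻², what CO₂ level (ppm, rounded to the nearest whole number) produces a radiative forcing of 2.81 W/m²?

Set 5.27 ln(C/190) = 2.81, so ln(C/190) = 2.81/5.27 = 0.53321.
Then C/190 = e^0.53321 = 1.70439, giving C = 190 × 1.70439 = 323.83 ppm.

C ≈ 324 ppm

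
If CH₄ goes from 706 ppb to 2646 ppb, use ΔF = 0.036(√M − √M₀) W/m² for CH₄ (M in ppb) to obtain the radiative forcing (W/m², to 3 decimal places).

CH₄: 0.036 × (√2646 − √706) = 0.036 × (51.4393 − 26.5707) = 0.036 × 24.8686 = 0.8953 W/m².

ΔF = 0.895 W/m²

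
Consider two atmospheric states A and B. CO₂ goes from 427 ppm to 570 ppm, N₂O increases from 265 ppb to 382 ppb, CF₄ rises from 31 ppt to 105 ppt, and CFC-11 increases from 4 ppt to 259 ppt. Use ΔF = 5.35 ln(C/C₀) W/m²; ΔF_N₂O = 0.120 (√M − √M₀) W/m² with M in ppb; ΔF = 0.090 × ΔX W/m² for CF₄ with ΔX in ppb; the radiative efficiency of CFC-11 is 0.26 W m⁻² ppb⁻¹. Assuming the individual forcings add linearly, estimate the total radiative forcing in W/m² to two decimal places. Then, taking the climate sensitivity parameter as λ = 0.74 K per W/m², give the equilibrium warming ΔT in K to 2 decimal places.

CO₂: 5.35 × ln(570/427) = 5.35 × ln(1.33489) = 5.35 × 0.28885 = 1.5453 W/m².
N₂O: 0.120 × (√382 − √265) = 0.120 × (19.5448 − 16.2788) = 0.120 × 3.2660 = 0.3919 W/m².
CF₄: Δ = 105 − 31 = 74 ppt = 0.074 ppb; ΔF = 0.090 × 0.074 = 0.0067 W/m².
CFC-11: Δ = 259 − 4 = 255 ppt = 0.255 ppb; ΔF = 0.26 × 0.255 = 0.0663 W/m².
Total ΔF = 1.5453 + 0.3919 + 0.0067 + 0.0663 = 2.0102 W/m².
ΔT = λ ΔF = 0.74 × 2.01 = 1.4874 K.

ΔF = 2.01 W/m²; ΔT = 1.49 K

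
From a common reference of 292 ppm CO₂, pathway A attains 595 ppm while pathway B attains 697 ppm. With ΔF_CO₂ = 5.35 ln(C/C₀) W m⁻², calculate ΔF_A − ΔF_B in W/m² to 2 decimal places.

ΔF_A − ΔF_B = -0.85 W/m²

ΔF_A = 5.35 ln(595/292) = 5.35 × 0.71181 = 3.8082 W/m².
ΔF_B = 5.35 ln(697/292) = 5.35 × 0.87003 = 4.6547 W/m².
Difference: 3.8082 − 4.6547 = -0.8465 W/m².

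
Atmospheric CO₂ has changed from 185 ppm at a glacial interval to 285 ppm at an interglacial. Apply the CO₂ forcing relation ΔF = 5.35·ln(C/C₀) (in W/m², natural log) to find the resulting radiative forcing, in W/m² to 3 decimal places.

ΔF = 2.312 W/m²

CO₂: 5.35 × ln(285/185) = 5.35 × ln(1.54054) = 5.35 × 0.43213 = 2.3119 W/m².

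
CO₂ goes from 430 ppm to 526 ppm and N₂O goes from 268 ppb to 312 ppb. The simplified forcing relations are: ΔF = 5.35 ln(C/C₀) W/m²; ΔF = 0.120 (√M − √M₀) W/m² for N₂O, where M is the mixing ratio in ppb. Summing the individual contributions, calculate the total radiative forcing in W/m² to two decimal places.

ΔF = 1.23 W/m²

CO₂: 5.35 × ln(526/430) = 5.35 × ln(1.22326) = 5.35 × 0.20152 = 1.0781 W/m².
N₂O: 0.120 × (√312 − √268) = 0.120 × (17.6635 − 16.3707) = 0.120 × 1.2928 = 0.1551 W/m².
Total ΔF = 1.0781 + 0.1551 = 1.2332 W/m².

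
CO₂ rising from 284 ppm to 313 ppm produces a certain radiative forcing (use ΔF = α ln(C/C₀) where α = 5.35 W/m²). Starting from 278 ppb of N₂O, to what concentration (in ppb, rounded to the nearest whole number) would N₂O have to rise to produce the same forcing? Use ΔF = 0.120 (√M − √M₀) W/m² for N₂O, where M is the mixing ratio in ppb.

CO₂ forcing: 5.35 × ln(313/284) = 5.35 × 0.097229 = 0.52018 W/m².
Set 0.120(√M − √278) = 0.52018: √M = 0.52018/0.120 + √278 = 4.3348 + 16.6733 = 21.0081.
M = (21.0081)² = 441.34 ppb.

M ≈ 441 ppb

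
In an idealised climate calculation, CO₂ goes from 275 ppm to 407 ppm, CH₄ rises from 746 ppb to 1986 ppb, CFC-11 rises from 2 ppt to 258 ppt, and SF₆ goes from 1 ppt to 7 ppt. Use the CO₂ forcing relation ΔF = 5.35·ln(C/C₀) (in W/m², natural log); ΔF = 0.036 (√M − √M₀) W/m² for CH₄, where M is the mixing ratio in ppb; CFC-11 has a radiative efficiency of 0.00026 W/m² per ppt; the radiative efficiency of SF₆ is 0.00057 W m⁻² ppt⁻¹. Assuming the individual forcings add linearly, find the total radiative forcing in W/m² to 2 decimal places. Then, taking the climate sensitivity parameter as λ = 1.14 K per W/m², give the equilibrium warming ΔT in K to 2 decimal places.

CO₂: 5.35 × ln(407/275) = 5.35 × ln(1.48000) = 5.35 × 0.39204 = 2.0974 W/m².
CH₄: 0.036 × (√1986 − √746) = 0.036 × (44.5646 − 27.3130) = 0.036 × 17.2516 = 0.6211 W/m².
CFC-11: ΔF = 0.00026 × (258 − 2) = 0.00026 × 256 = 0.0666 W/m².
SF₆: ΔF = 0.00057 × (7 − 1) = 0.00057 × 6 = 0.0034 W/m².
Total ΔF = 2.0974 + 0.6211 + 0.0666 + 0.0034 = 2.7885 W/m².
ΔT = λ ΔF = 1.14 × 2.79 = 3.1806 K.

ΔF = 2.79 W/m²; ΔT = 3.18 K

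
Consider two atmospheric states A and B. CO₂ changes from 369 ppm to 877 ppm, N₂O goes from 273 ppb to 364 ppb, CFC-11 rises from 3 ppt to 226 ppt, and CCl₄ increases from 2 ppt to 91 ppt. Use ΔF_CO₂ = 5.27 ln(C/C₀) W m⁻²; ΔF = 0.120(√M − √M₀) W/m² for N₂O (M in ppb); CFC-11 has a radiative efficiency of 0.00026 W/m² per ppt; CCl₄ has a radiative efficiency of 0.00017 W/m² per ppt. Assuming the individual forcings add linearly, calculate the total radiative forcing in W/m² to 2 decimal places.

CO₂: 5.27 × ln(877/369) = 5.27 × ln(2.37669) = 5.27 × 0.86571 = 4.5623 W/m².
N₂O: 0.120 × (√364 − √273) = 0.120 × (19.0788 − 16.5227) = 0.120 × 2.5561 = 0.3067 W/m².
CFC-11: ΔF = 0.00026 × (226 − 3) = 0.00026 × 223 = 0.0580 W/m².
CCl₄: ΔF = 0.00017 × (91 − 2) = 0.00017 × 89 = 0.0151 W/m².
Total ΔF = 4.5623 + 0.3067 + 0.0580 + 0.0151 = 4.9421 W/m².

ΔF = 4.94 W/m²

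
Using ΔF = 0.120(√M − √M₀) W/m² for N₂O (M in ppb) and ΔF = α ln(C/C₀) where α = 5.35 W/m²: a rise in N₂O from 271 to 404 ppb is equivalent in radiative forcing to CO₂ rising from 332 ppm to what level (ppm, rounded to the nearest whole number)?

C ≈ 360 ppm

N₂O forcing: 0.120 × (√404 − √271) = 0.120 × (20.0998 − 16.4621) = 0.120 × 3.6377 = 0.43652 W/m².
Set 5.35 ln(C/332) = 0.43652: ln(C/332) = 0.43652/5.35 = 0.08159, so C = 332 × e^0.08159 = 332 × 1.08501 = 360.22 ppm.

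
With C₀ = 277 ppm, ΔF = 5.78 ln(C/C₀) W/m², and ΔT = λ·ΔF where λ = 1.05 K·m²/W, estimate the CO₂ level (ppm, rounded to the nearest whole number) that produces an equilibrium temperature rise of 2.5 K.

Required forcing: ΔF = ΔT/λ = 2.5/1.05 = 2.3810 W/m².
Then ln(C/277) = ΔF/5.78 = 2.3810/5.78 = 0.41194.
So C = 277 × e^0.41194 = 277 × 1.50974 = 418.20 ppm.

C ≈ 418 ppm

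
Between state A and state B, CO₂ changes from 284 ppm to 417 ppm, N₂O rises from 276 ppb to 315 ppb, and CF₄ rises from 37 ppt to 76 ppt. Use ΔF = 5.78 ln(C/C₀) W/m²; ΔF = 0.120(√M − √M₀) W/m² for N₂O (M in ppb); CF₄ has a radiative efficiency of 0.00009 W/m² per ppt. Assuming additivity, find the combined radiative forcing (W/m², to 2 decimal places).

CO₂: 5.78 × ln(417/284) = 5.78 × ln(1.46831) = 5.78 × 0.38411 = 2.2202 W/m².
N₂O: 0.120 × (√315 − √276) = 0.120 × (17.7482 − 16.6132) = 0.120 × 1.1350 = 0.1362 W/m².
CF₄: ΔF = 0.00009 × (76 − 37) = 0.00009 × 39 = 0.0035 W/m².
Total ΔF = 2.2202 + 0.1362 + 0.0035 = 2.3599 W/m².

ΔF = 2.36 W/m²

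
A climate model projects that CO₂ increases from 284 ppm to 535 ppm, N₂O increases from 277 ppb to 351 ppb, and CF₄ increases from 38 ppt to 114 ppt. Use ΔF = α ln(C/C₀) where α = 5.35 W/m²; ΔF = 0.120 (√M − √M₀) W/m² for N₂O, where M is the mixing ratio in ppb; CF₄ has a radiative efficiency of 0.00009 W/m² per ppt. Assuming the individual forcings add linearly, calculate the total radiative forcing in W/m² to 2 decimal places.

CO₂: 5.35 × ln(535/284) = 5.35 × ln(1.88380) = 5.35 × 0.63329 = 3.3881 W/m².
N₂O: 0.120 × (√351 − √277) = 0.120 × (18.7350 − 16.6433) = 0.120 × 2.0917 = 0.2510 W/m².
CF₄: ΔF = 0.00009 × (114 − 38) = 0.00009 × 76 = 0.0068 W/m².
Total ΔF = 3.3881 + 0.2510 + 0.0068 = 3.6459 W/m².

ΔF = 3.65 W/m²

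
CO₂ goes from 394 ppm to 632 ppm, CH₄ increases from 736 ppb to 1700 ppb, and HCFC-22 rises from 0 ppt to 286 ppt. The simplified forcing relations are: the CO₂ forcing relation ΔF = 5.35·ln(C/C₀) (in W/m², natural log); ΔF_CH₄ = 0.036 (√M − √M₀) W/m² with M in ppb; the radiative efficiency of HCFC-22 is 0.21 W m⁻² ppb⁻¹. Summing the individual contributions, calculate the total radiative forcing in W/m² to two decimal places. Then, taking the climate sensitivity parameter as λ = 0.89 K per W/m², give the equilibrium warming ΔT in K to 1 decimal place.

ΔF = 3.10 W/m²; ΔT = 2.8 K

CO₂: 5.35 × ln(632/394) = 5.35 × ln(1.60406) = 5.35 × 0.47254 = 2.5281 W/m².
CH₄: 0.036 × (√1700 − √736) = 0.036 × (41.2311 − 27.1293) = 0.036 × 14.1018 = 0.5077 W/m².
HCFC-22: Δ = 286 − 0 = 286 ppt = 0.286 ppb; ΔF = 0.21 × 0.286 = 0.0601 W/m².
Total ΔF = 2.5281 + 0.5077 + 0.0601 = 3.0959 W/m².
ΔT = λ ΔF = 0.89 × 3.10 = 2.7590 K.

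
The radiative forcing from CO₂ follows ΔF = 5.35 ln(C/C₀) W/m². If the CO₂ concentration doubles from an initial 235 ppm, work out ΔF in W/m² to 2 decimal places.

ΔF = 3.71 W/m²

ΔF = 5.35 × ln(2) = 5.35 × 0.69315 = 3.7084 W/m².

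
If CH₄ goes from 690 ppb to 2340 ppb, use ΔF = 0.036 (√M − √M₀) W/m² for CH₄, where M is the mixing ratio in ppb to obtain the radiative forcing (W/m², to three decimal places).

ΔF = 0.796 W/m²

CH₄: 0.036 × (√2340 − √690) = 0.036 × (48.3735 − 26.2679) = 0.036 × 22.1056 = 0.7958 W/m².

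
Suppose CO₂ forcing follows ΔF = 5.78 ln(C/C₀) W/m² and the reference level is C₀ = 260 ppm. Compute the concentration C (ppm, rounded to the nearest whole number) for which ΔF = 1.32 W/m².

C ≈ 327 ppm

Set 5.78 ln(C/260) = 1.32, so ln(C/260) = 1.32/5.78 = 0.22837.
Then C/260 = e^0.22837 = 1.25655, giving C = 260 × 1.25655 = 326.70 ppm.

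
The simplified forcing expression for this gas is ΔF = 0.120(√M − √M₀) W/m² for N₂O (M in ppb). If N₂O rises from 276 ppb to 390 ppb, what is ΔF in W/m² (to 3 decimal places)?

N₂O: 0.120 × (√390 − √276) = 0.120 × (19.7484 − 16.6132) = 0.120 × 3.1352 = 0.3762 W/m².

ΔF = 0.376 W/m²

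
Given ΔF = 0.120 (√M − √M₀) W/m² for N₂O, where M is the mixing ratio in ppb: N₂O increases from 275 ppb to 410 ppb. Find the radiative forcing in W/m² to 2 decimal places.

ΔF = 0.44 W/m²

N₂O: 0.120 × (√410 − √275) = 0.120 × (20.2485 − 16.5831) = 0.120 × 3.6654 = 0.4398 W/m².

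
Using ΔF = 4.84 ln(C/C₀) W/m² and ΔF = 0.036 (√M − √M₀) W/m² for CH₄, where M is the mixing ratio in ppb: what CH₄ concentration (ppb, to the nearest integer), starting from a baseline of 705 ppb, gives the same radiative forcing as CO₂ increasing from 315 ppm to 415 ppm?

CO₂ forcing: 4.84 × ln(415/315) = 4.84 × 0.275706 = 1.33442 W/m².
Set 0.036(√M − √705) = 1.33442: √M = 1.33442/0.036 + √705 = 37.0672 + 26.5518 = 63.6190.
M = (63.6190)² = 4047.38 ppb.

M ≈ 4047 ppb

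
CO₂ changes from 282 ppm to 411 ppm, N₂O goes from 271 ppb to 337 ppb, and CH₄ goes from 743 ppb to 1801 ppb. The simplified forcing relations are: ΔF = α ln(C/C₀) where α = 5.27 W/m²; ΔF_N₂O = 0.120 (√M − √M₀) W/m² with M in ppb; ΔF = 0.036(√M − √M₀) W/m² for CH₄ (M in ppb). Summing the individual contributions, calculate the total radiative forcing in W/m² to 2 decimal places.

ΔF = 2.76 W/m²

CO₂: 5.27 × ln(411/282) = 5.27 × ln(1.45745) = 5.27 × 0.37669 = 1.9852 W/m².
N₂O: 0.120 × (√337 − √271) = 0.120 × (18.3576 − 16.4621) = 0.120 × 1.8955 = 0.2275 W/m².
CH₄: 0.036 × (√1801 − √743) = 0.036 × (42.4382 − 27.2580) = 0.036 × 15.1802 = 0.5465 W/m².
Total ΔF = 1.9852 + 0.2275 + 0.5465 = 2.7592 W/m².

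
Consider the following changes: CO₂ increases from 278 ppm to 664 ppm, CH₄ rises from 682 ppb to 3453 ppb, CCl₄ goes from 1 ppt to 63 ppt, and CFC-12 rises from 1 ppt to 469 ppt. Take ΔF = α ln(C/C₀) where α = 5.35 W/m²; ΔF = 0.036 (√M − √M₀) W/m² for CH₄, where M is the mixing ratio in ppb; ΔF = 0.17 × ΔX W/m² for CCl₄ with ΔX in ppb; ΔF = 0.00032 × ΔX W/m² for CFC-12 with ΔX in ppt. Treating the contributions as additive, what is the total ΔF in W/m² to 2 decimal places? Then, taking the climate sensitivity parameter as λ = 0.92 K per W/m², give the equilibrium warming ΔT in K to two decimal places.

CO₂: 5.35 × ln(664/278) = 5.35 × ln(2.38849) = 5.35 × 0.87066 = 4.6580 W/m².
CH₄: 0.036 × (√3453 − √682) = 0.036 × (58.7622 − 26.1151) = 0.036 × 32.6471 = 1.1753 W/m².
CCl₄: Δ = 63 − 1 = 62 ppt = 0.062 ppb; ΔF = 0.17 × 0.062 = 0.0105 W/m².
CFC-12: ΔF = 0.00032 × (469 − 1) = 0.00032 × 468 = 0.1498 W/m².
Total ΔF = 4.6580 + 1.1753 + 0.0105 + 0.1498 = 5.9936 W/m².
ΔT = λ ΔF = 0.92 × 5.99 = 5.5108 K.

ΔF = 5.99 W/m²; ΔT = 5.51 K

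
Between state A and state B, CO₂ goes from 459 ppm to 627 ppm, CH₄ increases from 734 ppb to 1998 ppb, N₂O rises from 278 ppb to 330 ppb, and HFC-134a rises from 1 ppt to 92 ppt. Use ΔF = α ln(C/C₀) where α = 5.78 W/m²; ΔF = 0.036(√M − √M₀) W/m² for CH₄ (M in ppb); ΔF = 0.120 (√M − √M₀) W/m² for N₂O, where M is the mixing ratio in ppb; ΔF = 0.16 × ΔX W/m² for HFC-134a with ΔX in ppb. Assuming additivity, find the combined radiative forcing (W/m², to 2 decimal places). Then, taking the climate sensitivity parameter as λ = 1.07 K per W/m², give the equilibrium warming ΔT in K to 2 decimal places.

CO₂: 5.78 × ln(627/459) = 5.78 × ln(1.36601) = 5.78 × 0.31189 = 1.8027 W/m².
CH₄: 0.036 × (√1998 − √734) = 0.036 × (44.6990 − 27.0924) = 0.036 × 17.6066 = 0.6338 W/m².
N₂O: 0.120 × (√330 − √278) = 0.120 × (18.1659 − 16.6733) = 0.120 × 1.4926 = 0.1791 W/m².
HFC-134a: Δ = 92 − 1 = 91 ppt = 0.091 ppb; ΔF = 0.16 × 0.091 = 0.0146 W/m².
Total ΔF = 1.8027 + 0.6338 + 0.1791 + 0.0146 = 2.6302 W/m².
ΔT = λ ΔF = 1.07 × 2.63 = 2.8141 K.

ΔF = 2.63 W/m²; ΔT = 2.81 K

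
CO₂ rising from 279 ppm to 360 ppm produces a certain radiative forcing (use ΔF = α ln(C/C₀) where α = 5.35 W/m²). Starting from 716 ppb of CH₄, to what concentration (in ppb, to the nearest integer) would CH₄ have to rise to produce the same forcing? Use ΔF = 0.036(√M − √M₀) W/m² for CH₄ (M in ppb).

CO₂ forcing: 5.35 × ln(360/279) = 5.35 × 0.254892 = 1.36367 W/m².
Set 0.036(√M − √716) = 1.36367: √M = 1.36367/0.036 + √716 = 37.8797 + 26.7582 = 64.6379.
M = (64.6379)² = 4178.06 ppb.

M ≈ 4178 ppb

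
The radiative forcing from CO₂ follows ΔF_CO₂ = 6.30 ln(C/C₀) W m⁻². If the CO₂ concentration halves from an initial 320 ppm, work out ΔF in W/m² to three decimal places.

ΔF = -4.367 W/m²

Because the forcing depends only on the ratio C/C₀, the initial concentration does not enter.
ΔF = 6.30 × ln(0.5) = 6.30 × -0.69315 = -4.3668 W/m².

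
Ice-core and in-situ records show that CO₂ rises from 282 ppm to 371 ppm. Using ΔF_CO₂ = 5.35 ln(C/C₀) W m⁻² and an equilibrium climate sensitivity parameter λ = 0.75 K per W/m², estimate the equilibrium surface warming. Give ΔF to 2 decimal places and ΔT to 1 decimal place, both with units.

CO₂: 5.35 × ln(371/282) = 5.35 × ln(1.31560) = 5.35 × 0.27429 = 1.4675 W/m².
ΔT = λ ΔF = 0.75 × 1.47 = 1.1025 K.

ΔF = 1.47 W/m²; ΔT = 1.1 K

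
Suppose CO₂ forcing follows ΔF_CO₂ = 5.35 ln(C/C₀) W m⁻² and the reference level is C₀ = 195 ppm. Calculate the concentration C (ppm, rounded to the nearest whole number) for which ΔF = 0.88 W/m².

C ≈ 230 ppm

Set 5.35 ln(C/195) = 0.88, so ln(C/195) = 0.88/5.35 = 0.16449.
Then C/195 = e^0.16449 = 1.17879, giving C = 195 × 1.17879 = 229.86 ppm.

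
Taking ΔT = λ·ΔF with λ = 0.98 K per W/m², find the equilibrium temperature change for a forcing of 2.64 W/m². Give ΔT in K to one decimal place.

ΔT = 2.6 K

ΔT = λ ΔF = 0.98 × 2.64 = 2.5872 K.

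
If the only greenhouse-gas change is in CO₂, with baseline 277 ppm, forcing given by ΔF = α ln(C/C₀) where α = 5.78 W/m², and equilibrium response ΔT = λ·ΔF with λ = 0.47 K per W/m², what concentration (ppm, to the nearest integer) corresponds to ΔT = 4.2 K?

C ≈ 1300 ppm

Required forcing: ΔF = ΔT/λ = 4.2/0.47 = 8.9362 W/m².
Then ln(C/277) = ΔF/5.78 = 8.9362/5.78 = 1.54606.
So C = 277 × e^1.54606 = 277 × 4.69294 = 1299.94 ppm.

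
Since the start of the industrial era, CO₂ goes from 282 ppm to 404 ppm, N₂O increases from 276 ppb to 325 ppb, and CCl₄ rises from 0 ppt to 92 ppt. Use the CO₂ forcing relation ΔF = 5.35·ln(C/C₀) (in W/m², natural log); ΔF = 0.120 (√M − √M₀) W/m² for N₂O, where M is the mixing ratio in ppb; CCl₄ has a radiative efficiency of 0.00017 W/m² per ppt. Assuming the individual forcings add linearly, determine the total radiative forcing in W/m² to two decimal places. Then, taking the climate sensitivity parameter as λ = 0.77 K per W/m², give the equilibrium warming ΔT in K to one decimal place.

ΔF = 2.11 W/m²; ΔT = 1.6 K

CO₂: 5.35 × ln(404/282) = 5.35 × ln(1.43262) = 5.35 × 0.35950 = 1.9233 W/m².
N₂O: 0.120 × (√325 − √276) = 0.120 × (18.0278 − 16.6132) = 0.120 × 1.4146 = 0.1698 W/m².
CCl₄: ΔF = 0.00017 × (92 − 0) = 0.00017 × 92 = 0.0156 W/m².
Total ΔF = 1.9233 + 0.1698 + 0.0156 = 2.1087 W/m².
ΔT = λ ΔF = 0.77 × 2.11 = 1.6247 K.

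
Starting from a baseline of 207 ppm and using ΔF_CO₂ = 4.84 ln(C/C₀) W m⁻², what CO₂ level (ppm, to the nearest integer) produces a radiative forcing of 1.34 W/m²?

Set 4.84 ln(C/207) = 1.34, so ln(C/207) = 1.34/4.84 = 0.27686.
Then C/207 = e^0.27686 = 1.31898, giving C = 207 × 1.31898 = 273.03 ppm.

C ≈ 273 ppm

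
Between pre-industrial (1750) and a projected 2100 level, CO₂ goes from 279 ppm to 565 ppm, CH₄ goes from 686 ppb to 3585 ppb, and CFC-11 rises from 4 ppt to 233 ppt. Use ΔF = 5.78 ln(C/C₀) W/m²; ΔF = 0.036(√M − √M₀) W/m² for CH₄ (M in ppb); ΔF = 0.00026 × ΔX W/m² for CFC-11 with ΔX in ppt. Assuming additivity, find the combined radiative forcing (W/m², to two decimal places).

ΔF = 5.35 W/m²

CO₂: 5.78 × ln(565/279) = 5.78 × ln(2.02509) = 5.78 × 0.70561 = 4.0784 W/m².
CH₄: 0.036 × (√3585 − √686) = 0.036 × (59.8749 − 26.1916) = 0.036 × 33.6833 = 1.2126 W/m².
CFC-11: ΔF = 0.00026 × (233 − 4) = 0.00026 × 229 = 0.0595 W/m².
Total ΔF = 4.0784 + 1.2126 + 0.0595 = 5.3505 W/m².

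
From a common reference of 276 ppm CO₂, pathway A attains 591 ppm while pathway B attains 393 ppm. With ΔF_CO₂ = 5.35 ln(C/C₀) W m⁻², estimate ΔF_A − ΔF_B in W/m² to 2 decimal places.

ΔF_A − ΔF_B = 2.18 W/m²

ΔF_A = 5.35 ln(591/276) = 5.35 × 0.76142 = 4.0736 W/m².
ΔF_B = 5.35 ln(393/276) = 5.35 × 0.35341 = 1.8907 W/m².
Difference: 4.0736 − 1.8907 = 2.1829 W/m².
(Equivalently, ΔF_A − ΔF_B = 5.35 ln(591/393) = 5.35 × 0.40801 = 2.1829 W/m².)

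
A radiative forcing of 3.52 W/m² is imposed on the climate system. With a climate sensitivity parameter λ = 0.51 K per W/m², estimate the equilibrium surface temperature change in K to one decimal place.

ΔT = 1.8 K

ΔT = λ ΔF = 0.51 × 3.52 = 1.7952 K.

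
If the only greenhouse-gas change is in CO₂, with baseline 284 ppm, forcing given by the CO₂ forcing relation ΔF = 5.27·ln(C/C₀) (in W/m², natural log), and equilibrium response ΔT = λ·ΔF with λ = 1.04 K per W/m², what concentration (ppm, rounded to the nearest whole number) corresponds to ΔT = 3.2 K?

C ≈ 509 ppm

Required forcing: ΔF = ΔT/λ = 3.2/1.04 = 3.0769 W/m².
Then ln(C/284) = ΔF/5.27 = 3.0769/5.27 = 0.58385.
So C = 284 × e^0.58385 = 284 × 1.79293 = 509.19 ppm.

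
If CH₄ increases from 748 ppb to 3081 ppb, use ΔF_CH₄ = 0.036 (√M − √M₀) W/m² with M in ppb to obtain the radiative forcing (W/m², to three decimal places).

CH₄: 0.036 × (√3081 − √748) = 0.036 × (55.5068 − 27.3496) = 0.036 × 28.1572 = 1.0137 W/m².

ΔF = 1.014 W/m²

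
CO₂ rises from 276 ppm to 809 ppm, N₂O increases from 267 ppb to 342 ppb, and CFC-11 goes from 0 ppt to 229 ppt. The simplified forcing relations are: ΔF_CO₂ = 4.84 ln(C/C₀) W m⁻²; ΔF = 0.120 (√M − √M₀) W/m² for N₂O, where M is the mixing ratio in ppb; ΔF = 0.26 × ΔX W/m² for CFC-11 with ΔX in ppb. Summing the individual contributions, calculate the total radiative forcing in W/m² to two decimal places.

CO₂: 4.84 × ln(809/276) = 4.84 × ln(2.93116) = 4.84 × 1.07540 = 5.2049 W/m².
N₂O: 0.120 × (√342 − √267) = 0.120 × (18.4932 − 16.3401) = 0.120 × 2.1531 = 0.2584 W/m².
CFC-11: Δ = 229 − 0 = 229 ppt = 0.229 ppb; ΔF = 0.26 × 0.229 = 0.0595 W/m².
Total ΔF = 5.2049 + 0.2584 + 0.0595 = 5.5228 W/m².

ΔF = 5.52 W/m²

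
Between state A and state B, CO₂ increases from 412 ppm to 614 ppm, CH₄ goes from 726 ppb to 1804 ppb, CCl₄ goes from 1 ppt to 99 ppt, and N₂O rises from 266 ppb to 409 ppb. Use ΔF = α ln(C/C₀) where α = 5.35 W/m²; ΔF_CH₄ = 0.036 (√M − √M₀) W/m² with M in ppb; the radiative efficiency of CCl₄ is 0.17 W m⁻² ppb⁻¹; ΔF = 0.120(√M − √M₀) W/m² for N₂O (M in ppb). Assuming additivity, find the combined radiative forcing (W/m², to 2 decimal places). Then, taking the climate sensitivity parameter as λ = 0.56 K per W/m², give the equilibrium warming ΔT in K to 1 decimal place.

CO₂: 5.35 × ln(614/412) = 5.35 × ln(1.49029) = 5.35 × 0.39897 = 2.1345 W/m².
CH₄: 0.036 × (√1804 − √726) = 0.036 × (42.4735 − 26.9444) = 0.036 × 15.5291 = 0.5590 W/m².
CCl₄: Δ = 99 − 1 = 98 ppt = 0.098 ppb; ΔF = 0.17 × 0.098 = 0.0167 W/m².
N₂O: 0.120 × (√409 − √266) = 0.120 × (20.2237 − 16.3095) = 0.120 × 3.9142 = 0.4697 W/m².
Total ΔF = 2.1345 + 0.5590 + 0.0167 + 0.4697 = 3.1799 W/m².
ΔT = λ ΔF = 0.56 × 3.18 = 1.7808 K.

ΔF = 3.18 W/m²; ΔT = 1.8 K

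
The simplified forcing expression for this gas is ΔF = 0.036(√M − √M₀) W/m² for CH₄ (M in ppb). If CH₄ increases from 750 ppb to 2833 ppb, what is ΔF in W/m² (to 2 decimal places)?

ΔF = 0.93 W/m²

CH₄: 0.036 × (√2833 − √750) = 0.036 × (53.2259 − 27.3861) = 0.036 × 25.8398 = 0.9302 W/m².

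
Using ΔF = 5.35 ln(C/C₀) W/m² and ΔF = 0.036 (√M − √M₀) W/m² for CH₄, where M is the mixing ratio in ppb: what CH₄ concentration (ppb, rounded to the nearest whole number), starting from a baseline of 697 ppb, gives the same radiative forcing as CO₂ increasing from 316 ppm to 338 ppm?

CO₂ forcing: 5.35 × ln(338/316) = 5.35 × 0.067304 = 0.36008 W/m².
Set 0.036(√M − √697) = 0.36008: √M = 0.36008/0.036 + √697 = 10.0022 + 26.4008 = 36.4030.
M = (36.4030)² = 1325.18 ppb.

M ≈ 1325 ppb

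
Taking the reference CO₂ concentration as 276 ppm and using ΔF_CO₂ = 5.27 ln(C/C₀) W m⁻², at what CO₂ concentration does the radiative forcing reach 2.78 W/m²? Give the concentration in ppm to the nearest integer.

C ≈ 468 ppm

Set 5.27 ln(C/276) = 2.78, so ln(C/276) = 2.78/5.27 = 0.52751.
Then C/276 = e^0.52751 = 1.69471, giving C = 276 × 1.69471 = 467.74 ppm.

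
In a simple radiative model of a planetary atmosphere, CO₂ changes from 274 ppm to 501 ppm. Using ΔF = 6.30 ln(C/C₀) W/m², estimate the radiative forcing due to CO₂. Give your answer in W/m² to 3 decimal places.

CO₂: 6.30 × ln(501/274) = 6.30 × ln(1.82847) = 6.30 × 0.60348 = 3.8019 W/m².

ΔF = 3.802 W/m²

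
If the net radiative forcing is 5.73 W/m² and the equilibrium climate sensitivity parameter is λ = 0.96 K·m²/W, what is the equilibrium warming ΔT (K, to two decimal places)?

ΔT = λ ΔF = 0.96 × 5.73 = 5.5008 K.

ΔT = 5.50 K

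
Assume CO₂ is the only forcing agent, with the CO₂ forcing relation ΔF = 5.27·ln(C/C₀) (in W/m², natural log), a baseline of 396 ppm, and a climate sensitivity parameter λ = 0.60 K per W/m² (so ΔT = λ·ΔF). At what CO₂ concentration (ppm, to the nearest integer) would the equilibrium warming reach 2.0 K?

Required forcing: ΔF = ΔT/λ = 2.0/0.60 = 3.3333 W/m².
Then ln(C/396) = ΔF/5.27 = 3.3333/5.27 = 0.63250.
So C = 396 × e^0.63250 = 396 × 1.88231 = 745.39 ppm.

C ≈ 745 ppm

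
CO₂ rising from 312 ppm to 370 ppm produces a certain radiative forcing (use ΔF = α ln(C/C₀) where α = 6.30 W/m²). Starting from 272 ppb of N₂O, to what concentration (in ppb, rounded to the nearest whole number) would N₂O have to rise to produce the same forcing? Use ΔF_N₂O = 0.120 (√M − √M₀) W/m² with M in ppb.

CO₂ forcing: 6.30 × ln(370/312) = 6.30 × 0.170500 = 1.07415 W/m².
Set 0.120(√M − √272) = 1.07415: √M = 1.07415/0.120 + √272 = 8.9513 + 16.4924 = 25.4437.
M = (25.4437)² = 647.38 ppb.

M ≈ 647 ppb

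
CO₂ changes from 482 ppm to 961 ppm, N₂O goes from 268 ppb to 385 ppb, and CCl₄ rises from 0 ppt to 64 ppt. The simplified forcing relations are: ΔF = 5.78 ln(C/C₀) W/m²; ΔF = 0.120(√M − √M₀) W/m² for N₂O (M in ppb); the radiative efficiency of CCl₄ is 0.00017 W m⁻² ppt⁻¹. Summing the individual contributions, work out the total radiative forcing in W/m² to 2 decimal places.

ΔF = 4.39 W/m²

CO₂: 5.78 × ln(961/482) = 5.78 × ln(1.99378) = 5.78 × 0.69003 = 3.9884 W/m².
N₂O: 0.120 × (√385 − √268) = 0.120 × (19.6214 − 16.3707) = 0.120 × 3.2507 = 0.3901 W/m².
CCl₄: ΔF = 0.00017 × (64 − 0) = 0.00017 × 64 = 0.0109 W/m².
Total ΔF = 3.9884 + 0.3901 + 0.0109 = 4.3894 W/m².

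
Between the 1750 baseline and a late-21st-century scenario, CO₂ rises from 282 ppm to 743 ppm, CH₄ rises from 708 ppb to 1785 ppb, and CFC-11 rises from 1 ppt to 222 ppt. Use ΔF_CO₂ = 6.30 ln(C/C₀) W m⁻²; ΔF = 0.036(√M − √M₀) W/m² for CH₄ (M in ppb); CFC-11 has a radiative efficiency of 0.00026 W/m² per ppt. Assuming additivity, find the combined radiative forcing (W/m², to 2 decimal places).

ΔF = 6.72 W/m²

CO₂: 6.30 × ln(743/282) = 6.30 × ln(2.63475) = 6.30 × 0.96879 = 6.1034 W/m².
CH₄: 0.036 × (√1785 − √708) = 0.036 × (42.2493 − 26.6083) = 0.036 × 15.6410 = 0.5631 W/m².
CFC-11: ΔF = 0.00026 × (222 − 1) = 0.00026 × 221 = 0.0575 W/m².
Total ΔF = 6.1034 + 0.5631 + 0.0575 = 6.7240 W/m².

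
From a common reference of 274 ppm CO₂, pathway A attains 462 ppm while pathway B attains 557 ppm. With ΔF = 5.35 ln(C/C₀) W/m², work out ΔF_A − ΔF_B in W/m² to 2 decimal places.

ΔF_A − ΔF_B = -1.00 W/m²

ΔF_A = 5.35 ln(462/274) = 5.35 × 0.52244 = 2.7951 W/m².
ΔF_B = 5.35 ln(557/274) = 5.35 × 0.70944 = 3.7955 W/m².
Difference: 2.7951 − 3.7955 = -1.0004 W/m².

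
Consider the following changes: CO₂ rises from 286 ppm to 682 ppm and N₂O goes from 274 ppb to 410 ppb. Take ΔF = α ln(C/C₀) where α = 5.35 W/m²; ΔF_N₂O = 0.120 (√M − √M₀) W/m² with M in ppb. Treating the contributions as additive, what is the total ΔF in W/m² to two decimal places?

ΔF = 5.09 W/m²

CO₂: 5.35 × ln(682/286) = 5.35 × ln(2.38462) = 5.35 × 0.86904 = 4.6494 W/m².
N₂O: 0.120 × (√410 − √274) = 0.120 × (20.2485 − 16.5529) = 0.120 × 3.6956 = 0.4435 W/m².
Total ΔF = 4.6494 + 0.4435 = 5.0929 W/m².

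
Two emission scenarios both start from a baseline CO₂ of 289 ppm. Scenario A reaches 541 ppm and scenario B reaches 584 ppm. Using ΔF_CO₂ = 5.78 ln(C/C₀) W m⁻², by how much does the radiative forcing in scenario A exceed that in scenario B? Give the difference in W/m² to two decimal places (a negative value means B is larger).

ΔF_A = 5.78 ln(541/289) = 5.78 × 0.62699 = 3.6240 W/m².
ΔF_B = 5.78 ln(584/289) = 5.78 × 0.70347 = 4.0661 W/m².
Difference: 3.6240 − 4.0661 = -0.4421 W/m².
(Equivalently, ΔF_A − ΔF_B = 5.78 ln(541/584) = 5.78 × -0.07648 = -0.4421 W/m².)

ΔF_A − ΔF_B = -0.44 W/m²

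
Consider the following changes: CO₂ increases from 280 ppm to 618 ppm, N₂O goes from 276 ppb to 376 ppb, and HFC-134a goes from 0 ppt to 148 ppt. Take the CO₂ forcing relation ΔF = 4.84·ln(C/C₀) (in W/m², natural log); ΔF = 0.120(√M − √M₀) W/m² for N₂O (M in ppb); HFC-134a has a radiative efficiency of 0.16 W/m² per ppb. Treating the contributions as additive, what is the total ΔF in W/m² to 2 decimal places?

CO₂: 4.84 × ln(618/280) = 4.84 × ln(2.20714) = 4.84 × 0.79170 = 3.8318 W/m².
N₂O: 0.120 × (√376 − √276) = 0.120 × (19.3907 − 16.6132) = 0.120 × 2.7775 = 0.3333 W/m².
HFC-134a: Δ = 148 − 0 = 148 ppt = 0.148 ppb; ΔF = 0.16 × 0.148 = 0.0237 W/m².
Total ΔF = 3.8318 + 0.3333 + 0.0237 = 4.1888 W/m².

ΔF = 4.19 W/m²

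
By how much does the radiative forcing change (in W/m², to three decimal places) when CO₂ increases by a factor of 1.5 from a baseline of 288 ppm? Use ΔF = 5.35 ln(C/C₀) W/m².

ΔF = 5.35 × ln(1.5) = 5.35 × 0.40547 = 2.1693 W/m².

ΔF = 2.169 W/m²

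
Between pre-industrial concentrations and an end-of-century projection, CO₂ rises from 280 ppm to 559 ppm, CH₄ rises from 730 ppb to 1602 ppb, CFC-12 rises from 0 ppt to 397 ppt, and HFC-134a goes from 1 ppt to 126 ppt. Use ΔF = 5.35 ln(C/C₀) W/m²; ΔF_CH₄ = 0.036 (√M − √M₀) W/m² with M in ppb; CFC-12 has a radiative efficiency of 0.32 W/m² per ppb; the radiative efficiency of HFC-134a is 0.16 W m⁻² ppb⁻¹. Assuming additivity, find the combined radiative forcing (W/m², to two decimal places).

CO₂: 5.35 × ln(559/280) = 5.35 × ln(1.99643) = 5.35 × 0.69136 = 3.6988 W/m².
CH₄: 0.036 × (√1602 − √730) = 0.036 × (40.0250 − 27.0185) = 0.036 × 13.0065 = 0.4682 W/m².
CFC-12: Δ = 397 − 0 = 397 ppt = 0.397 ppb; ΔF = 0.32 × 0.397 = 0.1270 W/m².
HFC-134a: Δ = 126 − 1 = 125 ppt = 0.125 ppb; ΔF = 0.16 × 0.125 = 0.0200 W/m².
Total ΔF = 3.6988 + 0.4682 + 0.1270 + 0.0200 = 4.3140 W/m².

ΔF = 4.31 W/m²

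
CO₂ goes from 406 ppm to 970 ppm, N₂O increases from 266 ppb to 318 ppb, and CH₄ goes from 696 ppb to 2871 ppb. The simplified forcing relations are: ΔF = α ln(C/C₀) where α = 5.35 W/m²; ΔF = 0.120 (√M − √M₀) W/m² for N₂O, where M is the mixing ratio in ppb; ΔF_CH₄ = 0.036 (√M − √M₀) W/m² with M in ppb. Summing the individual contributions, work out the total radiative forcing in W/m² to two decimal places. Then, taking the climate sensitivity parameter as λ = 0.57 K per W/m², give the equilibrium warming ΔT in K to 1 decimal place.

CO₂: 5.35 × ln(970/406) = 5.35 × ln(2.38916) = 5.35 × 0.87094 = 4.6595 W/m².
N₂O: 0.120 × (√318 − √266) = 0.120 × (17.8326 − 16.3095) = 0.120 × 1.5231 = 0.1828 W/m².
CH₄: 0.036 × (√2871 − √696) = 0.036 × (53.5817 − 26.3818) = 0.036 × 27.1999 = 0.9792 W/m².
Total ΔF = 4.6595 + 0.1828 + 0.9792 = 5.8215 W/m².
ΔT = λ ΔF = 0.57 × 5.82 = 3.3174 K.

ΔF = 5.82 W/m²; ΔT = 3.3 K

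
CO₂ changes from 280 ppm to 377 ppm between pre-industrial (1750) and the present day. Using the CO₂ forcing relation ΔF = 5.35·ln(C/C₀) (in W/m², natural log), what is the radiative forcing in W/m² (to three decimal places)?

CO₂ absorption bands are partially saturated, so forcing scales with the logarithm of the concentration ratio.
CO₂: 5.35 × ln(377/280) = 5.35 × ln(1.34643) = 5.35 × 0.29746 = 1.5914 W/m².

ΔF = 1.591 W/m²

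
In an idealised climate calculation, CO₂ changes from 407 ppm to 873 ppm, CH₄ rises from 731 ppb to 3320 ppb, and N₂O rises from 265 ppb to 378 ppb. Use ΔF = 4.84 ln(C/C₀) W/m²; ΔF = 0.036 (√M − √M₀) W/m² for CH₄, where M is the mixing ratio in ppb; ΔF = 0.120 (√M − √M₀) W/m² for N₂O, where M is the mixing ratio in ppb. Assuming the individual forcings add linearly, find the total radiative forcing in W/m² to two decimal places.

ΔF = 5.17 W/m²

CO₂: 4.84 × ln(873/407) = 4.84 × ln(2.14496) = 4.84 × 0.76312 = 3.6935 W/m².
CH₄: 0.036 × (√3320 − √731) = 0.036 × (57.6194 − 27.0370) = 0.036 × 30.5824 = 1.1010 W/m².
N₂O: 0.120 × (√378 − √265) = 0.120 × (19.4422 − 16.2788) = 0.120 × 3.1634 = 0.3796 W/m².
Total ΔF = 3.6935 + 1.1010 + 0.3796 = 5.1741 W/m².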